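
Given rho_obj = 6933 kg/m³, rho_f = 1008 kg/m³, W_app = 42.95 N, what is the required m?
Formula: W_{app} = mg\left(1 - \frac{\rho_f}{\rho_{obj}}\right)
Substituting knowns: 42.95 = m·9.81·(1 − 1008/6933)
Solving for m: m = 42.95/(9.81·(1 − 1008/6933)) = 5.123 kg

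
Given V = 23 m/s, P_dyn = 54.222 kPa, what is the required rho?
Formula: P_{dyn} = \frac{1}{2} \rho V^2
Substituting knowns: 54.222 = 0.5·rho·23²/1000
Solving for rho: rho = 2·(54.222·1000)/23² = 205 kg/m³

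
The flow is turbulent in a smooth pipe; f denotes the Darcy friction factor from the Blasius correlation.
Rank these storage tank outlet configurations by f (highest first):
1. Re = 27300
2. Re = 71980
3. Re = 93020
Case 1: f = 0.02458
Case 2: f = 0.01929
Case 3: f = 0.01809
Ranking (highest first): 1, 2, 3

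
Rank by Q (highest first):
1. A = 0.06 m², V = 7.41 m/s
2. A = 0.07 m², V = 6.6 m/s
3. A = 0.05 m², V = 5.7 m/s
Case 1: Q = 444.6 L/s
Case 2: Q = 462 L/s
Case 3: Q = 285 L/s
Ranking (highest first): 2, 1, 3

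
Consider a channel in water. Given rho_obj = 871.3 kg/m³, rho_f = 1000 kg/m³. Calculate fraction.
Formula: f_{sub} = \frac{\rho_{obj}}{\rho_f}
fraction = 871.3/1000 = 0.8713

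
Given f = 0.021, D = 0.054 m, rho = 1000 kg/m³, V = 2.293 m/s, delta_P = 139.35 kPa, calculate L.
Formula: \Delta P = f \frac{L}{D} \frac{\rho V^2}{2}
Substituting knowns: 139.35 = 0.021·(L/0.054)·0.5·1000·2.293²/1000
Solving for L: L = (139.35·1000)·0.054/(0.021·0.5·1000·2.293²) = 136.3 m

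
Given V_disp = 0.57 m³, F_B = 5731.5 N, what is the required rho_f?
Formula: F_B = \rho_f g V_{disp}
Substituting knowns: 5731.5 = rho_f·9.81·0.57
Solving for rho_f: rho_f = 5731.5/(9.81·0.57) = 1025 kg/m³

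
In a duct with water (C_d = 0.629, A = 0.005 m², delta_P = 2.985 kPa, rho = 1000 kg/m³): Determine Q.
Formula: Q = C_d A \sqrt{\frac{2 \Delta P}{\rho}}
Q = 0.629·0.005·√(2·(2.985·1000)/1000)·1000 = 7.684 L/s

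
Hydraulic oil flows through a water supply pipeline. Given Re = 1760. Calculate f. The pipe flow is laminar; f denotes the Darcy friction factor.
Formula: f = \frac{64}{Re}
f = 64/1760 = 0.03636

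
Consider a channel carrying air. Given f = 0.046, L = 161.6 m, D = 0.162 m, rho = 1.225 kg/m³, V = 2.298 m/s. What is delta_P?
Formula: \Delta P = f \frac{L}{D} \frac{\rho V^2}{2}
delta_P = 0.046·(161.6/0.162)·0.5·1.225·2.298²/1000 = 0.1484 kPa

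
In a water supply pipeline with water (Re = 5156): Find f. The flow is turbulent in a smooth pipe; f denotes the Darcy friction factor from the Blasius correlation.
Formula: f = \frac{0.316}{Re^{0.25}}
f = 0.316/5156^0.25 = 0.03729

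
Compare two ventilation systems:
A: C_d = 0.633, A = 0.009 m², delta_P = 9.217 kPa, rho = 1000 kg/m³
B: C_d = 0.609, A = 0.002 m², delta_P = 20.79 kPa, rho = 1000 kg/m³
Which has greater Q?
Q(A) = 24.46 L/s, Q(B) = 7.854 L/s. Answer: A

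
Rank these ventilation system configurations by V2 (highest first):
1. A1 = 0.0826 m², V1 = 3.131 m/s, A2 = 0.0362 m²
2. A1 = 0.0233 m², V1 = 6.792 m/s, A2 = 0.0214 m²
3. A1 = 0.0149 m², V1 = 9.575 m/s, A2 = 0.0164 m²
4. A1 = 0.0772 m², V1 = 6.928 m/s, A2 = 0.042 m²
Case 1: V2 = 7.144 m/s
Case 2: V2 = 7.395 m/s
Case 3: V2 = 8.699 m/s
Case 4: V2 = 12.73 m/s
Ranking (highest first): 4, 3, 2, 1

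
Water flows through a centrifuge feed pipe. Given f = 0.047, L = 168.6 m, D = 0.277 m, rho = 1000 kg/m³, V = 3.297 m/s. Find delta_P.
Formula: \Delta P = f \frac{L}{D} \frac{\rho V^2}{2}
delta_P = 0.047·(168.6/0.277)·0.5·1000·3.297²/1000 = 155.5 kPa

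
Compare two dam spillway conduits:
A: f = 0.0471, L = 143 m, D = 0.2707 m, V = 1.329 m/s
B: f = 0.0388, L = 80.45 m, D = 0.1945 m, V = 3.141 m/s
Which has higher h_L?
h_L(A) = 2.24 m, h_L(B) = 8.07 m. Answer: B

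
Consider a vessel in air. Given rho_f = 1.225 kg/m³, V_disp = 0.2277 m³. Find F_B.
Formula: F_B = \rho_f g V_{disp}
F_B = 1.225·9.81·0.2277 = 2.736 N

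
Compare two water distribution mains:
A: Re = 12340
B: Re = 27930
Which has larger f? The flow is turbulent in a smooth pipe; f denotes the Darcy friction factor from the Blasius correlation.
f(A) = 0.02998, f(B) = 0.02444. Answer: A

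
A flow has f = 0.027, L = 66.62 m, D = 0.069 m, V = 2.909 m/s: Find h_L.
Formula: h_L = f \frac{L}{D} \frac{V^2}{2g}
h_L = 0.027·(66.62/0.069)·2.909²/(2·9.81) = 11.24 m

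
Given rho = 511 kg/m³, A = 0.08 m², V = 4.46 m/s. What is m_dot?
Formula: \dot{m} = \rho A V
m_dot = 511·0.08·4.46 = 182.3 kg/s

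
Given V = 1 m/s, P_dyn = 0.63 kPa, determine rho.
Formula: P_{dyn} = \frac{1}{2} \rho V^2
Substituting knowns: 0.63 = 0.5·rho·1²/1000
Solving for rho: rho = 2·(0.63·1000)/1² = 1260 kg/m³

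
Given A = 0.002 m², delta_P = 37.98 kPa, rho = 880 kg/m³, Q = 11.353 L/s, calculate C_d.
Formula: Q = C_d A \sqrt{\frac{2 \Delta P}{\rho}}
Substituting knowns: 11.353 = C_d·0.002·√(2·(37.98·1000)/880)·1000
Solving for C_d: C_d = (11.353/1000)/(0.002·√(2·(37.98·1000)/880)) = 0.611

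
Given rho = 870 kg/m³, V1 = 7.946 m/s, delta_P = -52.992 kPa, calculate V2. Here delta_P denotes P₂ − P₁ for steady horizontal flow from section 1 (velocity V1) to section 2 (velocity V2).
Formula: \Delta P = \frac{1}{2} \rho (V_1^2 - V_2^2)
Substituting knowns: -52.992 = 0.5·870·(7.946² − V2²)/1000
Solving for V2: V2 = √(7.946² − 2·(-52.992·1000)/870) = 13.6 m/s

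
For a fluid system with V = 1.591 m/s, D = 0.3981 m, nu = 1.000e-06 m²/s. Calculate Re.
Formula: Re = \frac{V D}{\nu}
Re = 1.591·0.3981/1.000e-06 = 633377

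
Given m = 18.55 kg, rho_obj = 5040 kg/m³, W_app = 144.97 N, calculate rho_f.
Formula: W_{app} = mg\left(1 - \frac{\rho_f}{\rho_{obj}}\right)
Substituting knowns: 144.97 = 18.55·9.81·(1 − rho_f/5040)
Solving for rho_f: rho_f = 5040·(1 − 144.97/(18.55·9.81)) = 1025 kg/m³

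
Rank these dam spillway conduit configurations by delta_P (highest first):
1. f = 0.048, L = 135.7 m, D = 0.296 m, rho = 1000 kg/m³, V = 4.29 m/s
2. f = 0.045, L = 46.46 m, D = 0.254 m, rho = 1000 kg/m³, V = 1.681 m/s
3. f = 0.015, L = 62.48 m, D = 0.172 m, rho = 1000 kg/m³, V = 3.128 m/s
Case 1: delta_P = 202.5 kPa
Case 2: delta_P = 11.63 kPa
Case 3: delta_P = 26.66 kPa
Ranking (highest first): 1, 3, 2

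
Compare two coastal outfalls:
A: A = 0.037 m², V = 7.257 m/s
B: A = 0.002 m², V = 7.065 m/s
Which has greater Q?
Q(A) = 268.5 L/s, Q(B) = 14.13 L/s. Answer: A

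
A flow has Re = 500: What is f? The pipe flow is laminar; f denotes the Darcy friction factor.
Formula: f = \frac{64}{Re}
f = 64/500 = 0.128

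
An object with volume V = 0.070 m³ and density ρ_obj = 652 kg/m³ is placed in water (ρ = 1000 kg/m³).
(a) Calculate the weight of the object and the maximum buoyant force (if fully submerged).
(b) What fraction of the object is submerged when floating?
(a) W=rho_obj*g*V=652*9.81*0.070=447.7 N; F_B(max)=rho*g*V=1000*9.81*0.070=686.7 N
(b) Floating fraction=rho_obj/rho=652/1000=0.652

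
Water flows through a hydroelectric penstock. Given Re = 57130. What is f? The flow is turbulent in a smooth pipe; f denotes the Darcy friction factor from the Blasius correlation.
Formula: f = \frac{0.316}{Re^{0.25}}
f = 0.316/57130^0.25 = 0.02044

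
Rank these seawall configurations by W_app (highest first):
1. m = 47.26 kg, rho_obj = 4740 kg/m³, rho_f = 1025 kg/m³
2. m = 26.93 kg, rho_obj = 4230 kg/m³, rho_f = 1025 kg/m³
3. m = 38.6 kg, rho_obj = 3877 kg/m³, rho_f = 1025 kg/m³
Case 1: W_app = 363.4 N
Case 2: W_app = 200.2 N
Case 3: W_app = 278.6 N
Ranking (highest first): 1, 3, 2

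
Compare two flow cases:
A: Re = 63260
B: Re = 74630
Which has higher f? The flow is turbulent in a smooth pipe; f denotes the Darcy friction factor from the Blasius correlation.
f(A) = 0.01993, f(B) = 0.01912. Answer: A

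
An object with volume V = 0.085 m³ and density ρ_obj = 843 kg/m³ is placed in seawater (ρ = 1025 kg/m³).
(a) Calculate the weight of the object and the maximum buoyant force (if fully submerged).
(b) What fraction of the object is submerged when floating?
(a) W=rho_obj*g*V=843*9.81*0.085=702.9 N; F_B(max)=rho*g*V=1025*9.81*0.085=854.7 N
(b) Floating fraction=rho_obj/rho=843/1025=0.822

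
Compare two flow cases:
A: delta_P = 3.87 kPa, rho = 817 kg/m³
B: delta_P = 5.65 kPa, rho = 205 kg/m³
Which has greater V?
V(A) = 3.078 m/s, V(B) = 7.424 m/s. Answer: B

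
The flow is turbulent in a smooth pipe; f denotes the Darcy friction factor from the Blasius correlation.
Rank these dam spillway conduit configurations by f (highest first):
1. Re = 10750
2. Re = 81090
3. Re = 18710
Case 1: f = 0.03103
Case 2: f = 0.01873
Case 3: f = 0.02702
Ranking (highest first): 1, 3, 2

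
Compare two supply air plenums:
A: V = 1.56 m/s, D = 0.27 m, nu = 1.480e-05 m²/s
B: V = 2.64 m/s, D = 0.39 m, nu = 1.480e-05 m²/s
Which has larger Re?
Re(A) = 28459, Re(B) = 69568. Answer: B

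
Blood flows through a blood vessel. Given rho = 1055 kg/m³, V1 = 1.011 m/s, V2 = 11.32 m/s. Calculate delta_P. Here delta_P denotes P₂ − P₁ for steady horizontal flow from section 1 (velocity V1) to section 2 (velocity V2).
Formula: \Delta P = \frac{1}{2} \rho (V_1^2 - V_2^2)
delta_P = 0.5·1055·(1.011² − 11.32²)/1000 = -67.06 kPa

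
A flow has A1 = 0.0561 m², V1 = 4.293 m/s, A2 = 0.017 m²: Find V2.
Formula: V_2 = \frac{A_1 V_1}{A_2}
V2 = 0.0561·4.293/0.017 = 14.17 m/s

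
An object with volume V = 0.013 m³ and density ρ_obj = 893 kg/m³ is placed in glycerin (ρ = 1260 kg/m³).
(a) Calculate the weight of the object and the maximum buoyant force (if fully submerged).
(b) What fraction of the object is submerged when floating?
(a) W=rho_obj*g*V=893*9.81*0.013=113.9 N; F_B(max)=rho*g*V=1260*9.81*0.013=160.7 N
(b) Floating fraction=rho_obj/rho=893/1260=0.709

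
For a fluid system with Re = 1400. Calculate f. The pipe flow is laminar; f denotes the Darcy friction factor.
Formula: f = \frac{64}{Re}
f = 64/1400 = 0.04571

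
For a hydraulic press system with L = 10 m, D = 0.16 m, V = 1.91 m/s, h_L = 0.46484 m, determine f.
Formula: h_L = f \frac{L}{D} \frac{V^2}{2g}
Substituting knowns: 0.46484 = f·(10/0.16)·1.91²/(2·9.81)
Solving for f: f = 0.46484·2·9.81/((10/0.16)·1.91²) = 0.04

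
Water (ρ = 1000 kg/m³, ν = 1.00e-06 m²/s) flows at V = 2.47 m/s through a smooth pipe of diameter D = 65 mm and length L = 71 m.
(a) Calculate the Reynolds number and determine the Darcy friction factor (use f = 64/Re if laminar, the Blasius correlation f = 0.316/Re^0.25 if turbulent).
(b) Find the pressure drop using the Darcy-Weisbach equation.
(a) Re = V·D/ν = 2.47·0.065/1.00e-06 = 160550 → turbulent (Re > 4000); f = 0.316/Re^0.25 = 0.316/160550^0.25 = 0.015786 (Blasius is strictly valid for Re ≲ 1e5; used here as the smooth-pipe estimate the problem specifies)
(b) Darcy-Weisbach: ΔP = f·(L/D)·½ρV²/1000 = 0.015786·(71/0.065)·½·1000·2.47²/1000 = 52.6 kPa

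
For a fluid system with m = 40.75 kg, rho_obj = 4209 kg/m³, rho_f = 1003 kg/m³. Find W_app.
Formula: W_{app} = mg\left(1 - \frac{\rho_f}{\rho_{obj}}\right)
W_app = 40.75·9.81·(1 − 1003/4209) = 304.5 N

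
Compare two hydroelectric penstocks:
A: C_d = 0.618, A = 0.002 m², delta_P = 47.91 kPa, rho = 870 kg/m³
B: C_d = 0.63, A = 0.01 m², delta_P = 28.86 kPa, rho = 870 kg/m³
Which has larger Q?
Q(A) = 12.97 L/s, Q(B) = 51.31 L/s. Answer: B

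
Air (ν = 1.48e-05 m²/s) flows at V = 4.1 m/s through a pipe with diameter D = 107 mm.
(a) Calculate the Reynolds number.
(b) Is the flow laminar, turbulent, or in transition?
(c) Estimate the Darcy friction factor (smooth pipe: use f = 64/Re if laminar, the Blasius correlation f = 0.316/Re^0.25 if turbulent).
(a) Re = V·D/ν = 4.1·0.107/1.48e-05 = 29642
(b) Flow regime: turbulent (Re > 4000)
(c) Friction factor: f = 0.316/Re^0.25 = 0.316/29642^0.25 = 0.02408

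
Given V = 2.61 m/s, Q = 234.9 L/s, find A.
Formula: Q = A V
Substituting knowns: 234.9 = A·2.61·1000
Solving for A: A = (234.9/1000)/2.61 = 0.09 m²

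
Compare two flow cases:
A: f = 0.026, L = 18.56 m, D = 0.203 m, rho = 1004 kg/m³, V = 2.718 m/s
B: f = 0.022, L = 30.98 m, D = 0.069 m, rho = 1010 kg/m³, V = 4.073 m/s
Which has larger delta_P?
delta_P(A) = 8.816 kPa, delta_P(B) = 82.75 kPa. Answer: B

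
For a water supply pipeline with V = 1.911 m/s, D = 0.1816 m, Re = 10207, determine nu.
Formula: Re = \frac{V D}{\nu}
Substituting knowns: 10207 = 1.911·0.1816/nu
Solving for nu: nu = 1.911·0.1816/10207 = 3.400e-05 m²/s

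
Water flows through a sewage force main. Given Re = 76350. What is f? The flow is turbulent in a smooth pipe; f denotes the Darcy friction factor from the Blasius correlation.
Formula: f = \frac{0.316}{Re^{0.25}}
f = 0.316/76350^0.25 = 0.01901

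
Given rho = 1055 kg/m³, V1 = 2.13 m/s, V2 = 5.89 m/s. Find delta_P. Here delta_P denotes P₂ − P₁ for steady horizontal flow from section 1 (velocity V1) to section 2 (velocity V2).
Formula: \Delta P = \frac{1}{2} \rho (V_1^2 - V_2^2)
delta_P = 0.5·1055·(2.13² − 5.89²)/1000 = -15.91 kPa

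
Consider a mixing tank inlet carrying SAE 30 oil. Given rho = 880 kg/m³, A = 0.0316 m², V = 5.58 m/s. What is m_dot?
Formula: \dot{m} = \rho A V
m_dot = 880·0.0316·5.58 = 155.2 kg/s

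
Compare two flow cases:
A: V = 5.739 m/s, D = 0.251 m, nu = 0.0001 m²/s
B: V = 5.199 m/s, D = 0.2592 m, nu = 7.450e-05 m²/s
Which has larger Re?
Re(A) = 14405, Re(B) = 18088. Answer: B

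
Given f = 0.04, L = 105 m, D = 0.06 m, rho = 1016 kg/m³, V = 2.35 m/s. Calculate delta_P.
Formula: \Delta P = f \frac{L}{D} \frac{\rho V^2}{2}
delta_P = 0.04·(105/0.06)·0.5·1016·2.35²/1000 = 196.4 kPa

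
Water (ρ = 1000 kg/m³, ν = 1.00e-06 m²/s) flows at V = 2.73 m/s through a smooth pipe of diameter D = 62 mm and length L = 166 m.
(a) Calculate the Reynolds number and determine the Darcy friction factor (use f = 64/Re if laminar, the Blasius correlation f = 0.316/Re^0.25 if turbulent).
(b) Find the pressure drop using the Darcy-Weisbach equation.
(a) Re = V·D/ν = 2.73·0.062/1.00e-06 = 169260 → turbulent (Re > 4000); f = 0.316/Re^0.25 = 0.316/169260^0.25 = 0.015579 (Blasius is strictly valid for Re ≲ 1e5; used here as the smooth-pipe estimate the problem specifies)
(b) Darcy-Weisbach: ΔP = f·(L/D)·½ρV²/1000 = 0.015579·(166/0.062)·½·1000·2.73²/1000 = 155.4 kPa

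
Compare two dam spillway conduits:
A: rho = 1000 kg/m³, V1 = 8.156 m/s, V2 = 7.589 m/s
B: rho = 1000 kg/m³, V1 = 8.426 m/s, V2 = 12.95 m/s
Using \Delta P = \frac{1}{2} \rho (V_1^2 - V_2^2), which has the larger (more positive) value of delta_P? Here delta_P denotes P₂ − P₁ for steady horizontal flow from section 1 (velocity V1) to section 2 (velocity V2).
delta_P(A) = 4.464 kPa, delta_P(B) = -48.35 kPa. Answer: A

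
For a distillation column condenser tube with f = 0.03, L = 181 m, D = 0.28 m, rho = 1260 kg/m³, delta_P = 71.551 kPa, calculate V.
Formula: \Delta P = f \frac{L}{D} \frac{\rho V^2}{2}
Substituting knowns: 71.551 = 0.03·(181/0.28)·0.5·1260·V²/1000
Solving for V: V = √((71.551·1000)/(0.03·(181/0.28)·0.5·1260)) = 2.42 m/s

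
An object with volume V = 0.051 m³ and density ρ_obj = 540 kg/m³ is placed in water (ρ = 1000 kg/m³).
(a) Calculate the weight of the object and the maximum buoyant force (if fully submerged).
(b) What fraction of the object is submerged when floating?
(a) W=rho_obj*g*V=540*9.81*0.051=270.2 N; F_B(max)=rho*g*V=1000*9.81*0.051=500.3 N
(b) Floating fraction=rho_obj/rho=540/1000=0.540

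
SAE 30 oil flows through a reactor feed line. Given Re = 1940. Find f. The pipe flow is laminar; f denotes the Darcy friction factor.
Formula: f = \frac{64}{Re}
f = 64/1940 = 0.03299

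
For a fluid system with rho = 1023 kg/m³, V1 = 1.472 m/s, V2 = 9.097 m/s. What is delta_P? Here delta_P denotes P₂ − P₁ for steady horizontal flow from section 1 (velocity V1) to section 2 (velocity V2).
Formula: \Delta P = \frac{1}{2} \rho (V_1^2 - V_2^2)
delta_P = 0.5·1023·(1.472² − 9.097²)/1000 = -41.22 kPa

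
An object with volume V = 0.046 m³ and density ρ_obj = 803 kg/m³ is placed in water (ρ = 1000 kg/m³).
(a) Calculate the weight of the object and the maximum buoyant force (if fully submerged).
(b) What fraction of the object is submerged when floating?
(a) W=rho_obj*g*V=803*9.81*0.046=362.4 N; F_B(max)=rho*g*V=1000*9.81*0.046=451.3 N
(b) Floating fraction=rho_obj/rho=803/1000=0.803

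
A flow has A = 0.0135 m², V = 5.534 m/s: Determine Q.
Formula: Q = A V
Q = 0.0135·5.534·1000 = 74.71 L/s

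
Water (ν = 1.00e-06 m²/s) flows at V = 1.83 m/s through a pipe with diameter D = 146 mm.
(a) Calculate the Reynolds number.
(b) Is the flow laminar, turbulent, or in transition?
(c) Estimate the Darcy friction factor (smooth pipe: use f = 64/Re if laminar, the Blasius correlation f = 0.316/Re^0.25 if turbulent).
(a) Re = V·D/ν = 1.83·0.146/1.00e-06 = 267180
(b) Flow regime: turbulent (Re > 4000)
(c) Friction factor: f = 0.316/Re^0.25 = 0.316/267180^0.25 = 0.0139 (Blasius is strictly valid for Re ≲ 1e5; used here as the smooth-pipe estimate the problem specifies)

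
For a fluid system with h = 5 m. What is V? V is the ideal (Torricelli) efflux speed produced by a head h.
Formula: V = \sqrt{2 g h}
V = √(2·9.81·5) = 9.905 m/s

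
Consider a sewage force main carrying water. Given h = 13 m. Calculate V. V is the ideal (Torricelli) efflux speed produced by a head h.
Formula: V = \sqrt{2 g h}
V = √(2·9.81·13) = 15.97 m/s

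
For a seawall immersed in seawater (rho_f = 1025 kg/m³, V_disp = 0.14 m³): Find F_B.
Formula: F_B = \rho_f g V_{disp}
F_B = 1025·9.81·0.14 = 1408 N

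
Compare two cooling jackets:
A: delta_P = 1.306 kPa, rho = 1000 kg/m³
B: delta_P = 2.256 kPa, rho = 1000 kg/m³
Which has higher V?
V(A) = 1.616 m/s, V(B) = 2.124 m/s. Answer: B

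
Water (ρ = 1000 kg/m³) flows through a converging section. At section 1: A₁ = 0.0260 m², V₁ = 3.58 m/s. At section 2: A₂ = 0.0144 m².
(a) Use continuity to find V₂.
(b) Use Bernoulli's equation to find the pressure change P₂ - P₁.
(a) Continuity: A₁V₁=A₂V₂ -> V₂=A₁V₁/A₂=0.0260*3.58/0.0144=6.46 m/s
(b) Bernoulli: P₂-P₁=0.5*rho*(V₁^2-V₂^2)/1000=0.5*1000*(3.58^2-6.46^2)/1000=-14.46 kPa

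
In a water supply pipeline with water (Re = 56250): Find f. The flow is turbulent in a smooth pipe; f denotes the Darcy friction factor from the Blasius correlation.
Formula: f = \frac{0.316}{Re^{0.25}}
f = 0.316/56250^0.25 = 0.02052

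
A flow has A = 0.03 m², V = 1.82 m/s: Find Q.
Formula: Q = A V
Q = 0.03·1.82·1000 = 54.6 L/s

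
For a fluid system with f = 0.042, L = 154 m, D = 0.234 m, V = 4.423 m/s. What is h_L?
Formula: h_L = f \frac{L}{D} \frac{V^2}{2g}
h_L = 0.042·(154/0.234)·4.423²/(2·9.81) = 27.56 m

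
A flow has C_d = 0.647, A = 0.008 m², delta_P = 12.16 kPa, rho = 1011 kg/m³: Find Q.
Formula: Q = C_d A \sqrt{\frac{2 \Delta P}{\rho}}
Q = 0.647·0.008·√(2·(12.16·1000)/1011)·1000 = 25.39 L/s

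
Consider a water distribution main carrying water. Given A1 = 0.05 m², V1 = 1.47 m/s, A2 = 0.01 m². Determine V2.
Formula: V_2 = \frac{A_1 V_1}{A_2}
V2 = 0.05·1.47/0.01 = 7.35 m/s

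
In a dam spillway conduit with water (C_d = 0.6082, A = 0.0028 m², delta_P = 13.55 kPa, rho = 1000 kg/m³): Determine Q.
Formula: Q = C_d A \sqrt{\frac{2 \Delta P}{\rho}}
Q = 0.6082·0.0028·√(2·(13.55·1000)/1000)·1000 = 8.865 L/s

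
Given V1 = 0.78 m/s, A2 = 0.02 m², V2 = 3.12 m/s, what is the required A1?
Formula: V_2 = \frac{A_1 V_1}{A_2}
Substituting knowns: 3.12 = A1·0.78/0.02
Solving for A1: A1 = 3.12·0.02/0.78 = 0.08 m²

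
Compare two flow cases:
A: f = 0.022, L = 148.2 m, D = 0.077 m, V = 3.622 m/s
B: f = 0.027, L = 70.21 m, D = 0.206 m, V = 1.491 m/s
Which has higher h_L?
h_L(A) = 28.31 m, h_L(B) = 1.043 m. Answer: A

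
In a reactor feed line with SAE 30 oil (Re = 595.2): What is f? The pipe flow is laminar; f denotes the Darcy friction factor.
Formula: f = \frac{64}{Re}
f = 64/595.2 = 0.1075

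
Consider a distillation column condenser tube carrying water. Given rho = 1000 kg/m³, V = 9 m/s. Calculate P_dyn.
Formula: P_{dyn} = \frac{1}{2} \rho V^2
P_dyn = 0.5·1000·9²/1000 = 40.5 kPa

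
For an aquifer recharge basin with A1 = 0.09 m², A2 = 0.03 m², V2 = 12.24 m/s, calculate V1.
Formula: V_2 = \frac{A_1 V_1}{A_2}
Substituting knowns: 12.24 = 0.09·V1/0.03
Solving for V1: V1 = 12.24·0.03/0.09 = 4.08 m/s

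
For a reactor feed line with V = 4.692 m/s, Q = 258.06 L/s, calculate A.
Formula: Q = A V
Substituting knowns: 258.06 = A·4.692·1000
Solving for A: A = (258.06/1000)/4.692 = 0.055 m²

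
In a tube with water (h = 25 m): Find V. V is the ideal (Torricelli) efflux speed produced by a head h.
Formula: V = \sqrt{2 g h}
V = √(2·9.81·25) = 22.15 m/s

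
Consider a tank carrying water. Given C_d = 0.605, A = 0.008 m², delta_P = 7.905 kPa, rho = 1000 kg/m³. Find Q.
Formula: Q = C_d A \sqrt{\frac{2 \Delta P}{\rho}}
Q = 0.605·0.008·√(2·(7.905·1000)/1000)·1000 = 19.24 L/s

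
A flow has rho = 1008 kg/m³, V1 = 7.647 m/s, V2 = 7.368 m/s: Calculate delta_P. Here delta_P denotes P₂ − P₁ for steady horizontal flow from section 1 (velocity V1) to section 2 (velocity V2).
Formula: \Delta P = \frac{1}{2} \rho (V_1^2 - V_2^2)
delta_P = 0.5·1008·(7.647² − 7.368²)/1000 = 2.111 kPa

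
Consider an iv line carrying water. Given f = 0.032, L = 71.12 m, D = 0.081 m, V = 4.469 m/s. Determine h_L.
Formula: h_L = f \frac{L}{D} \frac{V^2}{2g}
h_L = 0.032·(71.12/0.081)·4.469²/(2·9.81) = 28.6 m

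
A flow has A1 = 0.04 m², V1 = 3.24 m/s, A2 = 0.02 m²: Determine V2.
Formula: V_2 = \frac{A_1 V_1}{A_2}
V2 = 0.04·3.24/0.02 = 6.48 m/s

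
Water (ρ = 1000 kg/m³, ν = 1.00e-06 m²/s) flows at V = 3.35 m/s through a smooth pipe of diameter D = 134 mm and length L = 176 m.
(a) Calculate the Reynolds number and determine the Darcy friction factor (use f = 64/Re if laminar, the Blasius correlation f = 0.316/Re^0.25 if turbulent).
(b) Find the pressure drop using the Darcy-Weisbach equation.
(a) Re = V·D/ν = 3.35·0.134/1.00e-06 = 448900 → turbulent (Re > 4000); f = 0.316/Re^0.25 = 0.316/448900^0.25 = 0.012208 (Blasius is strictly valid for Re ≲ 1e5; used here as the smooth-pipe estimate the problem specifies)
(b) Darcy-Weisbach: ΔP = f·(L/D)·½ρV²/1000 = 0.012208·(176/0.134)·½·1000·3.35²/1000 = 89.97 kPa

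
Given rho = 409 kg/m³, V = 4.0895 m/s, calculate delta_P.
Formula: V = \sqrt{\frac{2 \Delta P}{\rho}}
Substituting knowns: 4.0895 = √(2·(delta_P·1000)/409)
Solving for delta_P: delta_P = 4.0895²·409/2/1000 = 3.42 kPa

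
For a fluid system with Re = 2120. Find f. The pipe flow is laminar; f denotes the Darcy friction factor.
Formula: f = \frac{64}{Re}
f = 64/2120 = 0.03019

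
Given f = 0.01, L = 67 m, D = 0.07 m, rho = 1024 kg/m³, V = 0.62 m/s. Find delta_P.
Formula: \Delta P = f \frac{L}{D} \frac{\rho V^2}{2}
delta_P = 0.01·(67/0.07)·0.5·1024·0.62²/1000 = 1.884 kPa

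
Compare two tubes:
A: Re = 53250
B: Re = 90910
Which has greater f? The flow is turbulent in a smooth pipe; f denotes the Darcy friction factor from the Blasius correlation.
f(A) = 0.0208, f(B) = 0.0182. Answer: A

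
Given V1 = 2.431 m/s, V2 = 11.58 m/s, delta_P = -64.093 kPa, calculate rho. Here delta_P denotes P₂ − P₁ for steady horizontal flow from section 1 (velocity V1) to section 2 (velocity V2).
Formula: \Delta P = \frac{1}{2} \rho (V_1^2 - V_2^2)
Substituting knowns: -64.093 = 0.5·rho·(2.431² − 11.58²)/1000
Solving for rho: rho = 2·(-64.093·1000)/(2.431² − 11.58²) = 1000 kg/m³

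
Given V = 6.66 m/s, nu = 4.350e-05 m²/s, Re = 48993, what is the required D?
Formula: Re = \frac{V D}{\nu}
Substituting knowns: 48993 = 6.66·D/4.350e-05
Solving for D: D = 48993·4.350e-05/6.66 = 0.32 m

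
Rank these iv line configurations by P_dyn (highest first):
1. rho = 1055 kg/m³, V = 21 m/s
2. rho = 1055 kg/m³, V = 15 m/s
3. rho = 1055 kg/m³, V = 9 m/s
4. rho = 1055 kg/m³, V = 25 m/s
Case 1: P_dyn = 232.6 kPa
Case 2: P_dyn = 118.7 kPa
Case 3: P_dyn = 42.73 kPa
Case 4: P_dyn = 329.7 kPa
Ranking (highest first): 4, 1, 2, 3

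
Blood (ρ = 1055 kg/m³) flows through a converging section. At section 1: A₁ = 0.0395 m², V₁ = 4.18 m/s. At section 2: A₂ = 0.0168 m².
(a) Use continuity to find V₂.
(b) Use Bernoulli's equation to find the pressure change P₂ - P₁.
(a) Continuity: A₁V₁=A₂V₂ -> V₂=A₁V₁/A₂=0.0395*4.18/0.0168=9.83 m/s
(b) Bernoulli: P₂-P₁=0.5*rho*(V₁^2-V₂^2)/1000=0.5*1055*(4.18^2-9.83^2)/1000=-41.76 kPa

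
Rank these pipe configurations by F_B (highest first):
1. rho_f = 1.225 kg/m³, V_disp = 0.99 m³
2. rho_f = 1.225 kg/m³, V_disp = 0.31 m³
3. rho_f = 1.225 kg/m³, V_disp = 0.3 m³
Case 1: F_B = 11.9 N
Case 2: F_B = 3.725 N
Case 3: F_B = 3.605 N
Ranking (highest first): 1, 2, 3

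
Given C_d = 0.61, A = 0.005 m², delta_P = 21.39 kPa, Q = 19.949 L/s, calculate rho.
Formula: Q = C_d A \sqrt{\frac{2 \Delta P}{\rho}}
Substituting knowns: 19.949 = 0.61·0.005·√(2·(21.39·1000)/rho)·1000
Solving for rho: rho = 2·(21.39·1000)/((19.949/1000)/(0.61·0.005))² = 1000 kg/m³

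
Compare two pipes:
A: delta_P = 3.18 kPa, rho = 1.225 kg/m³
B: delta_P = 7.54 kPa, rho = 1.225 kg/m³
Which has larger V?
V(A) = 72.05 m/s, V(B) = 111 m/s. Answer: B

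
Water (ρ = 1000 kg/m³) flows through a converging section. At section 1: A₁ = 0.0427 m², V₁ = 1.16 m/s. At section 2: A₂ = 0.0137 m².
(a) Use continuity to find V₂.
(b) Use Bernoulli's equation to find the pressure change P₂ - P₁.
(a) Continuity: A₁V₁=A₂V₂ -> V₂=A₁V₁/A₂=0.0427*1.16/0.0137=3.62 m/s
(b) Bernoulli: P₂-P₁=0.5*rho*(V₁^2-V₂^2)/1000=0.5*1000*(1.16^2-3.62^2)/1000=-5.879 kPa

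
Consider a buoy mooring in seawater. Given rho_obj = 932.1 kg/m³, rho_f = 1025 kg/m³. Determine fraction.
Formula: f_{sub} = \frac{\rho_{obj}}{\rho_f}
fraction = 932.1/1025 = 0.9094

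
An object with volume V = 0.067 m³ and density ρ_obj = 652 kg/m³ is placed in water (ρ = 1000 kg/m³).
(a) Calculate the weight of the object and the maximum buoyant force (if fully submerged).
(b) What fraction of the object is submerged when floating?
(a) W=rho_obj*g*V=652*9.81*0.067=428.5 N; F_B(max)=rho*g*V=1000*9.81*0.067=657.3 N
(b) Floating fraction=rho_obj/rho=652/1000=0.652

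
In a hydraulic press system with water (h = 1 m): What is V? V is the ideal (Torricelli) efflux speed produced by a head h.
Formula: V = \sqrt{2 g h}
V = √(2·9.81·1) = 4.429 m/s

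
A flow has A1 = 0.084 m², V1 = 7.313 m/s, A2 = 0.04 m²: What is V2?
Formula: V_2 = \frac{A_1 V_1}{A_2}
V2 = 0.084·7.313/0.04 = 15.36 m/s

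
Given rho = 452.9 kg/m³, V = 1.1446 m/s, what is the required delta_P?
Formula: V = \sqrt{\frac{2 \Delta P}{\rho}}
Substituting knowns: 1.1446 = √(2·(delta_P·1000)/452.9)
Solving for delta_P: delta_P = 1.1446²·452.9/2/1000 = 0.2967 kPa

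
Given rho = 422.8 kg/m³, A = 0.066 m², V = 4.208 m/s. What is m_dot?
Formula: \dot{m} = \rho A V
m_dot = 422.8·0.066·4.208 = 117.4 kg/s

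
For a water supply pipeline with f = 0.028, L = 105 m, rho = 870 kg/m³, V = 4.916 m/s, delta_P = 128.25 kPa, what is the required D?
Formula: \Delta P = f \frac{L}{D} \frac{\rho V^2}{2}
Substituting knowns: 128.25 = 0.028·(105/D)·0.5·870·4.916²/1000
Solving for D: D = 0.028·105·0.5·870·4.916²/(128.25·1000) = 0.241 m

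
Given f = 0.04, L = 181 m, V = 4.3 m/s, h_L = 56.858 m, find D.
Formula: h_L = f \frac{L}{D} \frac{V^2}{2g}
Substituting knowns: 56.858 = 0.04·(181/D)·4.3²/(2·9.81)
Solving for D: D = 0.04·181·4.3²/(2·9.81·56.858) = 0.12 m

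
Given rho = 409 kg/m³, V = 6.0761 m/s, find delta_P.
Formula: V = \sqrt{\frac{2 \Delta P}{\rho}}
Substituting knowns: 6.0761 = √(2·(delta_P·1000)/409)
Solving for delta_P: delta_P = 6.0761²·409/2/1000 = 7.55 kPa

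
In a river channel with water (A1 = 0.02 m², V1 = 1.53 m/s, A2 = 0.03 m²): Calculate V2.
Formula: V_2 = \frac{A_1 V_1}{A_2}
V2 = 0.02·1.53/0.03 = 1.02 m/s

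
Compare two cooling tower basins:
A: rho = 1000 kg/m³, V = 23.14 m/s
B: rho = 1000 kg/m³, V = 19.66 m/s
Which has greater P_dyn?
P_dyn(A) = 267.7 kPa, P_dyn(B) = 193.3 kPa. Answer: A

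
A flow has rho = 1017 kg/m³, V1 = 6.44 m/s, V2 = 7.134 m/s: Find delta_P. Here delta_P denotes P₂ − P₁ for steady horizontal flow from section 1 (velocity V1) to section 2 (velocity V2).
Formula: \Delta P = \frac{1}{2} \rho (V_1^2 - V_2^2)
delta_P = 0.5·1017·(6.44² − 7.134²)/1000 = -4.79 kPa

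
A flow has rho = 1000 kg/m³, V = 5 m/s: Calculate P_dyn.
Formula: P_{dyn} = \frac{1}{2} \rho V^2
P_dyn = 0.5·1000·5²/1000 = 12.5 kPa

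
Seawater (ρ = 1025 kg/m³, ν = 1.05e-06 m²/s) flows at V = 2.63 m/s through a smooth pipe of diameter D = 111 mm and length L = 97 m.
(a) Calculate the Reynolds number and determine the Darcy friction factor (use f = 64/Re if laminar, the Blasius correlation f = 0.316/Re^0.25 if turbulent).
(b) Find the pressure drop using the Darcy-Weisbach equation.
(a) Re = V·D/ν = 2.63·0.111/1.05e-06 = 278030 → turbulent (Re > 4000); f = 0.316/Re^0.25 = 0.316/278030^0.25 = 0.013761 (Blasius is strictly valid for Re ≲ 1e5; used here as the smooth-pipe estimate the problem specifies)
(b) Darcy-Weisbach: ΔP = f·(L/D)·½ρV²/1000 = 0.013761·(97/0.111)·½·1025·2.63²/1000 = 42.63 kPa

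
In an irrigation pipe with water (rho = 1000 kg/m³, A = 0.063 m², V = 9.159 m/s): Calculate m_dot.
Formula: \dot{m} = \rho A V
m_dot = 1000·0.063·9.159 = 577 kg/s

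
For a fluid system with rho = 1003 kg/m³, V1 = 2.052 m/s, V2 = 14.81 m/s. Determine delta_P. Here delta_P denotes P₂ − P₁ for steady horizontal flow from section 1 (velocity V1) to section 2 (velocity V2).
Formula: \Delta P = \frac{1}{2} \rho (V_1^2 - V_2^2)
delta_P = 0.5·1003·(2.052² − 14.81²)/1000 = -107.9 kPa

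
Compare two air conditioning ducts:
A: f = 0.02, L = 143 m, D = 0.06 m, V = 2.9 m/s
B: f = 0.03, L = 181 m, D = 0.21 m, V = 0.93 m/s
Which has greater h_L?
h_L(A) = 20.43 m, h_L(B) = 1.14 m. Answer: A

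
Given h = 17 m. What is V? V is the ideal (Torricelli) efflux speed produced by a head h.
Formula: V = \sqrt{2 g h}
V = √(2·9.81·17) = 18.26 m/s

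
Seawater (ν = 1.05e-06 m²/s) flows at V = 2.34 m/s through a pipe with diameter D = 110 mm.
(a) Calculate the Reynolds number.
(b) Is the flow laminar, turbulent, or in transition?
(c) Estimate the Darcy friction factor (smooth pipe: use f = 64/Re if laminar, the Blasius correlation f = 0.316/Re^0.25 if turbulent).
(a) Re = V·D/ν = 2.34·0.11/1.05e-06 = 245140
(b) Flow regime: turbulent (Re > 4000)
(c) Friction factor: f = 0.316/Re^0.25 = 0.316/245140^0.25 = 0.0142 (Blasius is strictly valid for Re ≲ 1e5; used here as the smooth-pipe estimate the problem specifies)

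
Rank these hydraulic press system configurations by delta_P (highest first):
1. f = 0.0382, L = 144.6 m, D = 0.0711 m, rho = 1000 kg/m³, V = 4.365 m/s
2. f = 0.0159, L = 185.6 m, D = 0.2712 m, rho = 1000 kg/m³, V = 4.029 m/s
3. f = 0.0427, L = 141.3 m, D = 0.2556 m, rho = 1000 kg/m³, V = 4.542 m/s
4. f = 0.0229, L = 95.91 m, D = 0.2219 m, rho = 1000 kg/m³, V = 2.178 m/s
Case 1: delta_P = 740.1 kPa
Case 2: delta_P = 88.32 kPa
Case 3: delta_P = 243.5 kPa
Case 4: delta_P = 23.48 kPa
Ranking (highest first): 1, 3, 2, 4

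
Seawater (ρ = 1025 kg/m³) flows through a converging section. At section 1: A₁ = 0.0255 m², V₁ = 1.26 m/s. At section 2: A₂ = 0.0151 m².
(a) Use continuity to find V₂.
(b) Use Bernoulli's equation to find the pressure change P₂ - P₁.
(a) Continuity: A₁V₁=A₂V₂ -> V₂=A₁V₁/A₂=0.0255*1.26/0.0151=2.13 m/s
(b) Bernoulli: P₂-P₁=0.5*rho*(V₁^2-V₂^2)/1000=0.5*1025*(1.26^2-2.13^2)/1000=-1.512 kPa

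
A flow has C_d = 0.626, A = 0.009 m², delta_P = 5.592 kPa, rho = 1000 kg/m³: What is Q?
Formula: Q = C_d A \sqrt{\frac{2 \Delta P}{\rho}}
Q = 0.626·0.009·√(2·(5.592·1000)/1000)·1000 = 18.84 L/s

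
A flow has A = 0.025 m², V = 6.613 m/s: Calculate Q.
Formula: Q = A V
Q = 0.025·6.613·1000 = 165.3 L/s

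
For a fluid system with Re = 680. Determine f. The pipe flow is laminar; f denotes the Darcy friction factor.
Formula: f = \frac{64}{Re}
f = 64/680 = 0.09412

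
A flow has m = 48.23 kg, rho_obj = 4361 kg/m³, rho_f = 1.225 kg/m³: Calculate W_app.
Formula: W_{app} = mg\left(1 - \frac{\rho_f}{\rho_{obj}}\right)
W_app = 48.23·9.81·(1 − 1.225/4361) = 473 N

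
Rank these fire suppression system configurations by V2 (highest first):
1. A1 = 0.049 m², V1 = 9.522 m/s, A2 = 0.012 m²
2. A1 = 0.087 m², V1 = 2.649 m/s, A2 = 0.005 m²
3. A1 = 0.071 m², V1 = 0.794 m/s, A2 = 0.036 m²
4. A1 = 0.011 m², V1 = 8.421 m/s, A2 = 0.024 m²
Case 1: V2 = 38.88 m/s
Case 2: V2 = 46.09 m/s
Case 3: V2 = 1.566 m/s
Case 4: V2 = 3.86 m/s
Ranking (highest first): 2, 1, 4, 3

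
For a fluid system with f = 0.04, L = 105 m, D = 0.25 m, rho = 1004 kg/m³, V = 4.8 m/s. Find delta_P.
Formula: \Delta P = f \frac{L}{D} \frac{\rho V^2}{2}
delta_P = 0.04·(105/0.25)·0.5·1004·4.8²/1000 = 194.3 kPa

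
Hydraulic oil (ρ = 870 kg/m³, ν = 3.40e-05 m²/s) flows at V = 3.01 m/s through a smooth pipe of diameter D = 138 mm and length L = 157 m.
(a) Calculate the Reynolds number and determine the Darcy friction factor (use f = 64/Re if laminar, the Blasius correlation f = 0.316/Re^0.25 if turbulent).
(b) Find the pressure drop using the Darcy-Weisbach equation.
(a) Re = V·D/ν = 3.01·0.138/3.40e-05 = 12217 → turbulent (Re > 4000); f = 0.316/Re^0.25 = 0.316/12217^0.25 = 0.030057
(b) Darcy-Weisbach: ΔP = f·(L/D)·½ρV²/1000 = 0.030057·(157/0.138)·½·870·3.01²/1000 = 134.8 kPa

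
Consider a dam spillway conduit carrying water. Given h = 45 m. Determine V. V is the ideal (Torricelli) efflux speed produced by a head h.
Formula: V = \sqrt{2 g h}
V = √(2·9.81·45) = 29.71 m/s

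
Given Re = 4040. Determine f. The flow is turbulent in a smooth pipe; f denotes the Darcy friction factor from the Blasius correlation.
Formula: f = \frac{0.316}{Re^{0.25}}
f = 0.316/4040^0.25 = 0.03964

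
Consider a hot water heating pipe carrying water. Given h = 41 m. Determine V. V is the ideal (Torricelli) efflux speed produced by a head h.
Formula: V = \sqrt{2 g h}
V = √(2·9.81·41) = 28.36 m/s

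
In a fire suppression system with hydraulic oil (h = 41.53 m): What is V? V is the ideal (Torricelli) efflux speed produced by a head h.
Formula: V = \sqrt{2 g h}
V = √(2·9.81·41.53) = 28.55 m/s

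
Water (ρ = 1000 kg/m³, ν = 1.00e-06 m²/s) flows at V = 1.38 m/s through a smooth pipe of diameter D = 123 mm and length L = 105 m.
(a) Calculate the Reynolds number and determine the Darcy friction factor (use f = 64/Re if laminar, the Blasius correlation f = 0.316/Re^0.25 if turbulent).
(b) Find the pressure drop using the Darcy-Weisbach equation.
(a) Re = V·D/ν = 1.38·0.123/1.00e-06 = 169740 → turbulent (Re > 4000); f = 0.316/Re^0.25 = 0.316/169740^0.25 = 0.015568 (Blasius is strictly valid for Re ≲ 1e5; used here as the smooth-pipe estimate the problem specifies)
(b) Darcy-Weisbach: ΔP = f·(L/D)·½ρV²/1000 = 0.015568·(105/0.123)·½·1000·1.38²/1000 = 12.65 kPa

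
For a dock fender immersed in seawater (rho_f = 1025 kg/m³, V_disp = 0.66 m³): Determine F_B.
Formula: F_B = \rho_f g V_{disp}
F_B = 1025·9.81·0.66 = 6636 N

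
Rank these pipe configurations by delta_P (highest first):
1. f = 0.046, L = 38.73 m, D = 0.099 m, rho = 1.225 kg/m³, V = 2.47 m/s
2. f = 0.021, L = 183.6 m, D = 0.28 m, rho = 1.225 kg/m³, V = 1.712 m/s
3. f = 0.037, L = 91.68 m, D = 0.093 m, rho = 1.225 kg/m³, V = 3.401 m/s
Case 1: delta_P = 0.06725 kPa
Case 2: delta_P = 0.02472 kPa
Case 3: delta_P = 0.2584 kPa
Ranking (highest first): 3, 1, 2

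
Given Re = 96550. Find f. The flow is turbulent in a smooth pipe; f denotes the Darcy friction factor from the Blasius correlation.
Formula: f = \frac{0.316}{Re^{0.25}}
f = 0.316/96550^0.25 = 0.01793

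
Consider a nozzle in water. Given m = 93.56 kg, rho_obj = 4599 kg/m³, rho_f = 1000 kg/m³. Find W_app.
Formula: W_{app} = mg\left(1 - \frac{\rho_f}{\rho_{obj}}\right)
W_app = 93.56·9.81·(1 − 1000/4599) = 718.3 N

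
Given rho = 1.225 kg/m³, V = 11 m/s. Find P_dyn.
Formula: P_{dyn} = \frac{1}{2} \rho V^2
P_dyn = 0.5·1.225·11²/1000 = 0.07411 kPa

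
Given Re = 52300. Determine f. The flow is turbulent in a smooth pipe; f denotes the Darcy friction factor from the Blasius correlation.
Formula: f = \frac{0.316}{Re^{0.25}}
f = 0.316/52300^0.25 = 0.0209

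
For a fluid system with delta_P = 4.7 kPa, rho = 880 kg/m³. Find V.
Formula: V = \sqrt{\frac{2 \Delta P}{\rho}}
V = √(2·(4.7·1000)/880) = 3.268 m/s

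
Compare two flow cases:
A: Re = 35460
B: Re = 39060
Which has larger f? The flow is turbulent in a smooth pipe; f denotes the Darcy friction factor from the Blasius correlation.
f(A) = 0.02303, f(B) = 0.02248. Answer: A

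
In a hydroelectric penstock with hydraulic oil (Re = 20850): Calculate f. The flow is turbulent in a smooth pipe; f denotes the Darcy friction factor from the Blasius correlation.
Formula: f = \frac{0.316}{Re^{0.25}}
f = 0.316/20850^0.25 = 0.0263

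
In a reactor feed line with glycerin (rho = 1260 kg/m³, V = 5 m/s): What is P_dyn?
Formula: P_{dyn} = \frac{1}{2} \rho V^2
P_dyn = 0.5·1260·5²/1000 = 15.75 kPa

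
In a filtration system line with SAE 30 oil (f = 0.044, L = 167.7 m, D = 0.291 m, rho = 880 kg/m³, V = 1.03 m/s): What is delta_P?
Formula: \Delta P = f \frac{L}{D} \frac{\rho V^2}{2}
delta_P = 0.044·(167.7/0.291)·0.5·880·1.03²/1000 = 11.84 kPa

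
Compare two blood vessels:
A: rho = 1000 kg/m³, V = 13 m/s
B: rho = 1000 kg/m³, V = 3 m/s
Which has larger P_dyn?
P_dyn(A) = 84.5 kPa, P_dyn(B) = 4.5 kPa. Answer: A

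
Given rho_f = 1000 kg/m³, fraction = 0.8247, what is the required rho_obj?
Formula: f_{sub} = \frac{\rho_{obj}}{\rho_f}
Substituting knowns: 0.8247 = rho_obj/1000
Solving for rho_obj: rho_obj = 0.8247·1000 = 824.7 kg/m³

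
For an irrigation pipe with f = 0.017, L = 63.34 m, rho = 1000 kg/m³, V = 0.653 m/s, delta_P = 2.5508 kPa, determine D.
Formula: \Delta P = f \frac{L}{D} \frac{\rho V^2}{2}
Substituting knowns: 2.5508 = 0.017·(63.34/D)·0.5·1000·0.653²/1000
Solving for D: D = 0.017·63.34·0.5·1000·0.653²/(2.5508·1000) = 0.09 m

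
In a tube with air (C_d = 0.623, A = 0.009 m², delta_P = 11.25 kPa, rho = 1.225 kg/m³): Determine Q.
Formula: Q = C_d A \sqrt{\frac{2 \Delta P}{\rho}}
Q = 0.623·0.009·√(2·(11.25·1000)/1.225)·1000 = 759.9 L/s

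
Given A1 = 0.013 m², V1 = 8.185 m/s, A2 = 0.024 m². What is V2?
Formula: V_2 = \frac{A_1 V_1}{A_2}
V2 = 0.013·8.185/0.024 = 4.434 m/s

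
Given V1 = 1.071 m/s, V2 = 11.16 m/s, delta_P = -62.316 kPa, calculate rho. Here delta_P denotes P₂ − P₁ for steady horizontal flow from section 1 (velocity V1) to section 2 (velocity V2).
Formula: \Delta P = \frac{1}{2} \rho (V_1^2 - V_2^2)
Substituting knowns: -62.316 = 0.5·rho·(1.071² − 11.16²)/1000
Solving for rho: rho = 2·(-62.316·1000)/(1.071² − 11.16²) = 1010 kg/m³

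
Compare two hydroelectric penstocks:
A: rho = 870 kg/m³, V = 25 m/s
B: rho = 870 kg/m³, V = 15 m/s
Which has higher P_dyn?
P_dyn(A) = 271.9 kPa, P_dyn(B) = 97.88 kPa. Answer: A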